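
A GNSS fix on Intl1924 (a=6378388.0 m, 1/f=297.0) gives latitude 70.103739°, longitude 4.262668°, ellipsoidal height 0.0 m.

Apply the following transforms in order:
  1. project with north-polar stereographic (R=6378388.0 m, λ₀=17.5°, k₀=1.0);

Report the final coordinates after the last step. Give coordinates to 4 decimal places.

E=-512344.7080 m, N=-2178008.5456 m

start: φ=70.103739°, λ=4.262668°, h=0.000 m
→ stereo (R=6378388.0, λ₀=17.5°): E=-512344.7080, N=-2178008.5456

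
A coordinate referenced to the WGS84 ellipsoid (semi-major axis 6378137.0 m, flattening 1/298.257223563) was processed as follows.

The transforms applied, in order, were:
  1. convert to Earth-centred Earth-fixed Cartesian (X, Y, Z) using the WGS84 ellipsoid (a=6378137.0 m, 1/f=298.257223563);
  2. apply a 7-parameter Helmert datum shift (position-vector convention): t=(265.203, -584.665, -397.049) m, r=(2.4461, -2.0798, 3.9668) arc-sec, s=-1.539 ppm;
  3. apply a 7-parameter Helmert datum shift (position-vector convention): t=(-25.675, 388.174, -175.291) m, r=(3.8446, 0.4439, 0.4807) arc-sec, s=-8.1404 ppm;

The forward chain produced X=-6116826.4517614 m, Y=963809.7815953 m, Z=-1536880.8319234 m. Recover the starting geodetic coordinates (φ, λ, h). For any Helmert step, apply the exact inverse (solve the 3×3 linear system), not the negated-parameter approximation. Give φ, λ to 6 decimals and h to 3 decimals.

start: X=-6116826.4518, Y=963809.7816, Z=-1536880.8319 m
→ Helmert⁻¹: X=-6116845.0179, Y=963415.0619, Z=-1536749.1716
→ Helmert⁻¹: X=-6117116.5848, Y=964100.6333, Z=-1536304.2406
→ geod (Bowring, a=6378137.000): φ=-14.02314800°, λ=171.04345700°, h=3456.3870 m

φ=-14.023148°, λ=171.043457°, h=3456.387 m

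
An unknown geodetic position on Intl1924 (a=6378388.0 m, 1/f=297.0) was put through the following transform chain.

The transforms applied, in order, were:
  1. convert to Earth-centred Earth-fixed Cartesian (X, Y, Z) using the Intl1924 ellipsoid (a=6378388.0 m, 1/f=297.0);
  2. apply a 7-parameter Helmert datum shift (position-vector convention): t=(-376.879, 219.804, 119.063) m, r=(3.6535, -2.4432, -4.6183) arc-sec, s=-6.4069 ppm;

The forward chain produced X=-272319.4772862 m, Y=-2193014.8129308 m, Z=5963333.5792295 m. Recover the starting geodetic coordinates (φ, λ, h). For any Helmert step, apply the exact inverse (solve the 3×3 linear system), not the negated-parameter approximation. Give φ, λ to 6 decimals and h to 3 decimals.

start: X=-272319.4773, Y=-2193014.8129, Z=5963333.5792 m
→ Helmert⁻¹: X=-271824.6006, Y=-2193149.1292, Z=5963294.7885
→ geod (Bowring, a=6378388.000): φ=69.79146500°, λ=-97.06535600°, h=119.1960 m

φ=69.791465°, λ=-97.065356°, h=119.196 m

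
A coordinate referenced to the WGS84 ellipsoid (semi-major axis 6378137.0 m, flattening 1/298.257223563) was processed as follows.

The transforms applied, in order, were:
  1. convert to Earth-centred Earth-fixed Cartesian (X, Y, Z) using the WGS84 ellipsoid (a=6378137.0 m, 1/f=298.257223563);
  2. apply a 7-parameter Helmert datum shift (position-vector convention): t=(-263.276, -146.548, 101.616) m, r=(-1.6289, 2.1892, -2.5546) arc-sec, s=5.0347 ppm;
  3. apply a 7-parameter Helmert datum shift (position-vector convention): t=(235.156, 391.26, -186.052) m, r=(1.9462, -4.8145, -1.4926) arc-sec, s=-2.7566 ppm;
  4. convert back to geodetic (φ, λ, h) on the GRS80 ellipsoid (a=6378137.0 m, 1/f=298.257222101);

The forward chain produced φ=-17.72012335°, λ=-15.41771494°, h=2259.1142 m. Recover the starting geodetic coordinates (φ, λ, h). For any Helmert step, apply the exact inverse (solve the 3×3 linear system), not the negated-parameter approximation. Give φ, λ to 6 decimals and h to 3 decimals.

start: φ=-17.720123°, λ=-15.417715°, h=2259.114 m
→ ECEF (a=6378137.000, f=1/298.257222101): X=5860777.1000, Y=-1616276.6754, Z=-1929588.4957
→ Helmert⁻¹: X=5860524.7600, Y=-1616648.1892, Z=-1929529.3011
→ Helmert⁻¹: X=5860799.0277, Y=-1616405.6783, Z=-1929571.7632
→ geod (Bowring, a=6378137.000): φ=-17.71982700°, λ=-15.41883200°, h=2306.8270 m

φ=-17.719827°, λ=-15.418832°, h=2306.827 m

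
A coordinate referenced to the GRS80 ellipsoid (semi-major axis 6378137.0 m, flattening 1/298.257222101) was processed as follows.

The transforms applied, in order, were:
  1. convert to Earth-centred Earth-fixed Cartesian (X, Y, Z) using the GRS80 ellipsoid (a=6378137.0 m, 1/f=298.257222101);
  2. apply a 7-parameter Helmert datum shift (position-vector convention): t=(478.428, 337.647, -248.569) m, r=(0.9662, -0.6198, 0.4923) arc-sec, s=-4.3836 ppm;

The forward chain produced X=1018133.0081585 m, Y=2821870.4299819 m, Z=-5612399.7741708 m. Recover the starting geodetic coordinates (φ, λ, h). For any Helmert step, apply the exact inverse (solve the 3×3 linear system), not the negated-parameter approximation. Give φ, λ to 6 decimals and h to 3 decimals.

φ=-62.037431°, λ=70.166921°, h=1946.936 m

start: X=1018133.0082, Y=2821870.4300, Z=-5612399.7742 m
→ Helmert⁻¹: X=1017648.9115, Y=2821516.4336, Z=-5612192.0814
→ geod (Bowring, a=6378137.000): φ=-62.03743100°, λ=70.16692100°, h=1946.9360 m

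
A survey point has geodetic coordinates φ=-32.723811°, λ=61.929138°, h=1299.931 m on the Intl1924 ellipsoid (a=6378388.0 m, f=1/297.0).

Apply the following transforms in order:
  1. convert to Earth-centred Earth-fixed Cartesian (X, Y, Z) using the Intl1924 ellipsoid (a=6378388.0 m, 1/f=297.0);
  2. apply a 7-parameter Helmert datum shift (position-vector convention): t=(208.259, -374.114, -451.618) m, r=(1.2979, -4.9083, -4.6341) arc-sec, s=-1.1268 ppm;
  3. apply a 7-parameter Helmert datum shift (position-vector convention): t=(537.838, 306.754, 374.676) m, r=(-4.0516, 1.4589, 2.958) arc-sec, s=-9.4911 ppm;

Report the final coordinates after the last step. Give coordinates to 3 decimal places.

start: φ=-32.723811°, λ=61.929138°, h=1299.931 m
→ ECEF (a=6378388.000, f=1/297.0): X=2528064.2825, Y=4740444.3042, Z=-3428984.3250
→ Helmert 7p (PV): X=2528457.7915, Y=4740029.6278, Z=-3429342.0925
→ Helmert 7p (PV): X=2528879.4012, Y=4740260.2925, Z=-3429045.8579

X=2528879.401 m, Y=4740260.293 m, Z=-3429045.858 m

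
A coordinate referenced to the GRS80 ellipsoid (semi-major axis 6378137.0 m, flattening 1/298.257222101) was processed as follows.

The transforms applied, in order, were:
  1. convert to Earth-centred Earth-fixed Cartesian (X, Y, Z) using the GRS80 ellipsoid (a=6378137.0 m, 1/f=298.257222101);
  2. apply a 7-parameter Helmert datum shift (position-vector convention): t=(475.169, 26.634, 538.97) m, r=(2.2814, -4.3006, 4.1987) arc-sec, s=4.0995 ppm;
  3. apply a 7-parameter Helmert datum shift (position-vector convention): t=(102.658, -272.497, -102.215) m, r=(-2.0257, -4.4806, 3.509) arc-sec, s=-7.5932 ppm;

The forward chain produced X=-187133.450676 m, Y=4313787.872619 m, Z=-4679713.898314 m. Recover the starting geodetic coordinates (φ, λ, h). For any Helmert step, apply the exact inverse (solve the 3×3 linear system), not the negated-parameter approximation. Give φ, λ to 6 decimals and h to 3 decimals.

start: X=-187133.4507, Y=4313787.8726, Z=-4679713.8983 m
→ Helmert⁻¹: X=-187265.7907, Y=4314142.2709, Z=-4679600.7803
→ Helmert⁻¹: X=-187749.9547, Y=4314050.0080, Z=-4680164.3653
→ geod (Bowring, a=6378137.000): φ=-47.49566200°, λ=92.49197300°, h=1346.2230 m

φ=-47.495662°, λ=92.491973°, h=1346.223 m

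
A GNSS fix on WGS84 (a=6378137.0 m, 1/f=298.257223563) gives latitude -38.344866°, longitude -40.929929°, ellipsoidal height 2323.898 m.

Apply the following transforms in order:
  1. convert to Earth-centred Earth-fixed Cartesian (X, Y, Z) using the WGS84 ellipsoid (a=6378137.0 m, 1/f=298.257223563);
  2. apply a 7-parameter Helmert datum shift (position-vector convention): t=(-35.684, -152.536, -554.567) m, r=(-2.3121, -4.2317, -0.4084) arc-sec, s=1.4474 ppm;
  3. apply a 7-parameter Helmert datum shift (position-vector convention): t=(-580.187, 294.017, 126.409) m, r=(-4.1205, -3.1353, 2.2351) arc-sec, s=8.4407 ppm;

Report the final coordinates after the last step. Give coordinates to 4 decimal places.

start: φ=-38.344866°, λ=-40.929929°, h=2323.898 m
→ ECEF (a=6378137.000, f=1/298.257223563): X=3785560.4767, Y=-3282618.0995, Z=-3936979.6707
→ Helmert 7p (PV): X=3785604.5430, Y=-3282827.0133, Z=-3937425.4758
→ Helmert 7p (PV): X=3785151.7332, Y=-3282598.3418, Z=-3937209.1776

X=3785151.7332 m, Y=-3282598.3418 m, Z=-3937209.1776 m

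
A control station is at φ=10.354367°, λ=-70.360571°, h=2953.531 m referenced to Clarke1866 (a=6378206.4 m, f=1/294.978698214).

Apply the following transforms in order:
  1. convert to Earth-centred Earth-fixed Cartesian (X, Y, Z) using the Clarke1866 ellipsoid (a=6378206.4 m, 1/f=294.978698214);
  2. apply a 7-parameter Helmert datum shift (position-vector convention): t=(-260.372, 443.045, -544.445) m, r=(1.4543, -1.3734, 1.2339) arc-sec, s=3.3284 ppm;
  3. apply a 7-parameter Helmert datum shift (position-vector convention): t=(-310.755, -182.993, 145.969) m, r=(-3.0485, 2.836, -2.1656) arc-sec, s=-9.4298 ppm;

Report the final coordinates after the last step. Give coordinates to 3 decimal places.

X=2109407.736 m, Y=-5912423.208 m, Z=1138912.702 m

start: φ=10.354367°, λ=-70.360571°, h=2953.531 m
→ ECEF (a=6378206.400, f=1/294.978698214): X=2110010.3672, Y=-5912718.6008, Z=1139287.3908
→ Helmert 7p (PV): X=2109784.8029, Y=-5912290.6461, Z=1138719.0986
→ Helmert 7p (PV): X=2109407.7363, Y=-5912423.2085, Z=1138912.7021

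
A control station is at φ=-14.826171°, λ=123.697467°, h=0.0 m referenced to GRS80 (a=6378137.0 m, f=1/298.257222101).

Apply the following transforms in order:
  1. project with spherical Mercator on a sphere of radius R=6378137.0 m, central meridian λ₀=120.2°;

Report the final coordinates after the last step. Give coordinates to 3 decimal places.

start: φ=-14.826171°, λ=123.697467°, h=0.000 m
→ merc (R=6378137.0, λ₀=120.2°): E=389336.2455, N=-1669175.0778

E=389336.246 m, N=-1669175.078 m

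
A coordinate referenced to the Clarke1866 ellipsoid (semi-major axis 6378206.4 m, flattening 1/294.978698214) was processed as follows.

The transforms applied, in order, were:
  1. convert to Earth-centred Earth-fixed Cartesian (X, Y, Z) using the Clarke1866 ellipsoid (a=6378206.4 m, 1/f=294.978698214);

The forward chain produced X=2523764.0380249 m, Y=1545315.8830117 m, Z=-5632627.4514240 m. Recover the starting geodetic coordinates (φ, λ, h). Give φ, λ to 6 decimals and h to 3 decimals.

φ=-62.443190°, λ=31.479386°, h=1451.730 m

start: X=2523764.0380, Y=1545315.8830, Z=-5632627.4514 m
→ geod (Bowring, a=6378206.400): φ=-62.44319000°, λ=31.47938600°, h=1451.7300 m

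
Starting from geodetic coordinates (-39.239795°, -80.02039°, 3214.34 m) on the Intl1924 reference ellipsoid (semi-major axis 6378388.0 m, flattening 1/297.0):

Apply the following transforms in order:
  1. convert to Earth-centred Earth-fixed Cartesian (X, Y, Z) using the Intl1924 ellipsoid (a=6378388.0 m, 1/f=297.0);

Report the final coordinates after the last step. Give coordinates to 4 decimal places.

start: φ=-39.239795°, λ=-80.020390°, h=3214.340 m
→ ECEF (a=6378388.000, f=1/297.0): X=857692.4134, Y=-4874358.3136, Z=-4015070.3879

X=857692.4134 m, Y=-4874358.3136 m, Z=-4015070.3879 m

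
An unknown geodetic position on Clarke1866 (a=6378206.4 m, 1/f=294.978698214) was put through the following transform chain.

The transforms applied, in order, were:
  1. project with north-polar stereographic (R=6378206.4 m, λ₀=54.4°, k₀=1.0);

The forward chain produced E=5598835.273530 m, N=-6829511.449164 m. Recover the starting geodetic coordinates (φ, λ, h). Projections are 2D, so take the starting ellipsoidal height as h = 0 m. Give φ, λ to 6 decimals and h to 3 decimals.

start: E=5598835.2735, N=-6829511.4492 m
→ stereo⁻¹: φ=20.61099400°, λ=93.74490900°

φ=20.610994°, λ=93.744909°, h=0.000 m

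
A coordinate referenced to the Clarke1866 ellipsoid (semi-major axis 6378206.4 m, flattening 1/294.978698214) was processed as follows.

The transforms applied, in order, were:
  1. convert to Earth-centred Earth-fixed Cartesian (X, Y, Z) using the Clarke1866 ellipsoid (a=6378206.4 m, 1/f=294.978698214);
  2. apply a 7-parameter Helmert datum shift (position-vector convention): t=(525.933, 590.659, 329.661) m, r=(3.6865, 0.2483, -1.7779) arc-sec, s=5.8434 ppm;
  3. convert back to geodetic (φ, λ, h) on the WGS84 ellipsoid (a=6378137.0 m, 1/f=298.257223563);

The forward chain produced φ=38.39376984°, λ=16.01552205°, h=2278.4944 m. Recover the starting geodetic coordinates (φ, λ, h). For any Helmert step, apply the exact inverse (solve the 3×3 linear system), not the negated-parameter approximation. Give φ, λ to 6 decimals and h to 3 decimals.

φ=38.397051°, λ=16.011969°, h=1534.717 m

start: φ=38.393770°, λ=16.015522°, h=2278.494 m
→ ECEF (a=6378137.000, f=1/298.257223563): X=4812843.2881, Y=1381471.7731, Z=3941209.1094
→ Helmert⁻¹: X=4812272.5876, Y=1380984.9578, Z=3940837.5315
→ geod (Bowring, a=6378206.400): φ=38.39705100°, λ=16.01196900°, h=1534.7170 m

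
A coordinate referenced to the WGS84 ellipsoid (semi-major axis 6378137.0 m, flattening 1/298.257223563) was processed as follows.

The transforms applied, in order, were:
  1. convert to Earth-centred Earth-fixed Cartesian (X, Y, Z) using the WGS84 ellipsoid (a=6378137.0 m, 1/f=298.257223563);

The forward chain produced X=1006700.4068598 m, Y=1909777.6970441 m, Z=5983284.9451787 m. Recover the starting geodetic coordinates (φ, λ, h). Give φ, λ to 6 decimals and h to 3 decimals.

start: X=1006700.4069, Y=1909777.6970, Z=5983284.9452 m
→ geod (Bowring, a=6378137.000): φ=70.28226300°, λ=62.20495700°, h=1643.9330 m

φ=70.282263°, λ=62.204957°, h=1643.933 m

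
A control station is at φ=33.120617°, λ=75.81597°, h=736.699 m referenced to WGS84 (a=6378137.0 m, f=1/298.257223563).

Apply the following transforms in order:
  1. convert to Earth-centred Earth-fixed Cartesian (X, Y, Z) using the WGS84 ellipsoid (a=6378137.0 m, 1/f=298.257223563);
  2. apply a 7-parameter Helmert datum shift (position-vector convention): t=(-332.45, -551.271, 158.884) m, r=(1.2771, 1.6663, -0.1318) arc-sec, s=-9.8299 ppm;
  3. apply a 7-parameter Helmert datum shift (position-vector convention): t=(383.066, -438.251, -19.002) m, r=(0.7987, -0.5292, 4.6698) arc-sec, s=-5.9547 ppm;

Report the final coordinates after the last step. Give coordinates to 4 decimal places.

X=1310343.3309 m, Y=5183682.3533 m, Z=3465702.6016 m

start: φ=33.120617°, λ=75.815970°, h=736.699 m
→ ECEF (a=6378137.000, f=1/298.257223563): X=1310408.3471, Y=5184759.7651, Z=3465572.4726
→ Helmert 7p (PV): X=1310094.3251, Y=5184135.2340, Z=3465718.8058
→ Helmert 7p (PV): X=1310343.3309, Y=5183682.3533, Z=3465702.6016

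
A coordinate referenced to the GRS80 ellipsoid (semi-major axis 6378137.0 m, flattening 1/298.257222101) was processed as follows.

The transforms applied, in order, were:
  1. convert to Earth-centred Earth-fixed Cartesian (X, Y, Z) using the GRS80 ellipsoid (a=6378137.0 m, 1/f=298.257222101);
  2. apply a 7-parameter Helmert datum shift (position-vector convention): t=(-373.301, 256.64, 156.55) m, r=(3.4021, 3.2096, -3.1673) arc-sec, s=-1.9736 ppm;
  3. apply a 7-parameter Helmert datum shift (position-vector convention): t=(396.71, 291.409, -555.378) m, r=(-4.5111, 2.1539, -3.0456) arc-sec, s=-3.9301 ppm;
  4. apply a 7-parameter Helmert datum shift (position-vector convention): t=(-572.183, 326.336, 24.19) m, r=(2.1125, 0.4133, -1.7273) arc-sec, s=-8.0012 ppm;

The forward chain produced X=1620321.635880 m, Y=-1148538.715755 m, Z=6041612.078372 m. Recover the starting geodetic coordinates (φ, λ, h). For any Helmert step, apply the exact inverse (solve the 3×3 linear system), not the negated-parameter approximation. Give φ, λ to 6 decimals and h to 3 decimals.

φ=71.910660°, λ=-35.341647°, h=1602.650 m

start: X=1620321.6359, Y=-1148538.7158, Z=6041612.0784 m
→ Helmert⁻¹: X=1620904.3025, Y=-1148798.7937, Z=6041651.2422
→ Helmert⁻¹: X=1620467.8345, Y=-1149202.9377, Z=6042222.1548
→ Helmert⁻¹: X=1620767.9641, Y=-1149337.3008, Z=6042121.7065
→ geod (Bowring, a=6378137.000): φ=71.91066000°, λ=-35.34164700°, h=1602.6500 m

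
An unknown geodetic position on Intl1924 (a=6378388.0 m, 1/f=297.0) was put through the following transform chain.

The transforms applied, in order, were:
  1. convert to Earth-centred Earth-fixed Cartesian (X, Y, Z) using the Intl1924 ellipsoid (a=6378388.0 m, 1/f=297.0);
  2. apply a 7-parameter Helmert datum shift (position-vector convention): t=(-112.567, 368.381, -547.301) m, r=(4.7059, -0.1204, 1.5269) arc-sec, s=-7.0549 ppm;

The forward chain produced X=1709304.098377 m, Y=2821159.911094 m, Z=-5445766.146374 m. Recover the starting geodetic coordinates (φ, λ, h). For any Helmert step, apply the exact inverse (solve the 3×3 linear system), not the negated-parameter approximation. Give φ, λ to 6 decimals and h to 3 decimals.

φ=-58.967514°, λ=58.782389°, h=3658.794 m

start: X=1709304.0984, Y=2821159.9111, Z=-5445766.1464 m
→ Helmert⁻¹: X=1709446.4271, Y=2820674.5421, Z=-5445322.6122
→ geod (Bowring, a=6378388.000): φ=-58.96751400°, λ=58.78238900°, h=3658.7940 m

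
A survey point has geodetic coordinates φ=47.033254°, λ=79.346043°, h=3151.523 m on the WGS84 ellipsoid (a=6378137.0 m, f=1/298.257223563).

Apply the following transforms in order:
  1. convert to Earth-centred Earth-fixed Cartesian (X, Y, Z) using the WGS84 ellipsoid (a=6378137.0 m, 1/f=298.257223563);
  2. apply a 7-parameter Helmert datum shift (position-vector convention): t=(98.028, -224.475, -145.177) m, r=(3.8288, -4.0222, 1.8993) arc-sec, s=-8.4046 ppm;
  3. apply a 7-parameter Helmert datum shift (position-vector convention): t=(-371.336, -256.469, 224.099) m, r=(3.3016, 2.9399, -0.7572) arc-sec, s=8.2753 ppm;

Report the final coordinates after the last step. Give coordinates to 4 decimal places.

X=805211.5257 m, Y=4281383.9577 m, Z=4646821.9672 m

start: φ=47.033254°, λ=79.346043°, h=3151.523 m
→ ECEF (a=6378137.000, f=1/298.257223563): X=805533.0300, Y=4282021.6250, Z=4646591.3993
→ Helmert 7p (PV): X=805494.2505, Y=4281682.3269, Z=4646502.3620
→ Helmert 7p (PV): X=805211.5257, Y=4281383.9577, Z=4646821.9672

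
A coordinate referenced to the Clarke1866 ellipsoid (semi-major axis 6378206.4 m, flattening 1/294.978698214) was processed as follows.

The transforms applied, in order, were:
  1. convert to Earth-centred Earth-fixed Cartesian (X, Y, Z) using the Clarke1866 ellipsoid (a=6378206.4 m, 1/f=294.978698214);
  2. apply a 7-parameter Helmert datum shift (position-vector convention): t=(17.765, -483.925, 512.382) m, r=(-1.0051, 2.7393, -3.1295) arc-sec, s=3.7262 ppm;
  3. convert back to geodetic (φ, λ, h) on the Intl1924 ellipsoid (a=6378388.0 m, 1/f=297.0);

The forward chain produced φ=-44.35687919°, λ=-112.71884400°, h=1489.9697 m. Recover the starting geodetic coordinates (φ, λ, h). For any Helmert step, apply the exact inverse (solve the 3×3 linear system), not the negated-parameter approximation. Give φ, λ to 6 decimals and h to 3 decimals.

φ=-44.364810°, λ=-112.719947°, h=1763.568 m

start: φ=-44.356879°, λ=-112.718844°, h=1489.970 m
→ ECEF (a=6378388.000, f=1/297.0): X=-1764636.4288, Y=-4214605.1233, Z=-4437651.6595
→ Helmert⁻¹: X=-1764524.7394, Y=-4214110.6408, Z=-4438191.4726
→ geod (Bowring, a=6378206.400): φ=-44.36481000°, λ=-112.71994700°, h=1763.5680 m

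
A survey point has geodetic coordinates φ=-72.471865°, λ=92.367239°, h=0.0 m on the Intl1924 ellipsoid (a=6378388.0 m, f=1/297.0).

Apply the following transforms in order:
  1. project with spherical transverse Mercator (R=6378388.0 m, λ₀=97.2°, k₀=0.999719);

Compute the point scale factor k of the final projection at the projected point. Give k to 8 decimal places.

1.00004096

start: φ=-72.471865°, λ=92.367239°, h=0.000 m
→ into tm (λ₀=97.2°): φ=-72.47186500°, λ−λ₀=-4.83276100°
scale k = 1.00004096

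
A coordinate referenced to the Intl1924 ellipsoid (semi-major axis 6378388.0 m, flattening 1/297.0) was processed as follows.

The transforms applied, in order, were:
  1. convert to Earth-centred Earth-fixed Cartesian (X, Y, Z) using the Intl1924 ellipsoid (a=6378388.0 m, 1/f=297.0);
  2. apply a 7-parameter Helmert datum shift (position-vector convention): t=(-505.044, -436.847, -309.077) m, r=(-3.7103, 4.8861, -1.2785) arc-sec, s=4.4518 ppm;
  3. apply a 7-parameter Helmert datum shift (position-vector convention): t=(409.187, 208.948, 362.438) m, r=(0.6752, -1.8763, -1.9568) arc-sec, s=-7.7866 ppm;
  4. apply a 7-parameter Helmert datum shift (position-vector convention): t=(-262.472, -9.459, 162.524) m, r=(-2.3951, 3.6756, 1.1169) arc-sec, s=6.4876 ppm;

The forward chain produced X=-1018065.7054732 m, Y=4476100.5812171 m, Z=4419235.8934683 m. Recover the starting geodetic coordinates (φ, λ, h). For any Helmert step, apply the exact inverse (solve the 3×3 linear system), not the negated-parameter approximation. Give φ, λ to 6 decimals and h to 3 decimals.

start: X=-1018065.7055, Y=4476100.5812, Z=4419235.8935 m
→ Helmert⁻¹: X=-1017851.1404, Y=4476035.1994, Z=4419078.5373
→ Helmert⁻¹: X=-1018270.5226, Y=4475865.9076, Z=4418745.1175
→ Helmert⁻¹: X=-1017893.3743, Y=4476197.0270, Z=4419090.9275
→ geod (Bowring, a=6378388.000): φ=44.10324200°, λ=102.81127500°, h=3845.3520 m

φ=44.103242°, λ=102.811275°, h=3845.352 m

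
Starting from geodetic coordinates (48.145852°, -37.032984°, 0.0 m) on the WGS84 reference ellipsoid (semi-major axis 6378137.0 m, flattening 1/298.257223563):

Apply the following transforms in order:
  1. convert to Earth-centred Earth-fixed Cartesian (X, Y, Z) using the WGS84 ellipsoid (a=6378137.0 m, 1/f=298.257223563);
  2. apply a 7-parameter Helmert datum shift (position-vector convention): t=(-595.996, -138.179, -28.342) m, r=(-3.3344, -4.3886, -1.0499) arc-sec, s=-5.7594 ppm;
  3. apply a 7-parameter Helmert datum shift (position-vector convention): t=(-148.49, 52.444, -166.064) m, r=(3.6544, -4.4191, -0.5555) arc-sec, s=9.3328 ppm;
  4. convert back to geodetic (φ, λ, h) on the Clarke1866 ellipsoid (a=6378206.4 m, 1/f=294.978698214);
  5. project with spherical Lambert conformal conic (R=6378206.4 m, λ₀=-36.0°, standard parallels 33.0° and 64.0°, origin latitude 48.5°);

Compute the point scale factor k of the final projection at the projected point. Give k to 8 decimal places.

0.96342505

start: φ=48.145852°, λ=-37.032984°, h=0.000 m
→ ECEF (a=6378137.000, f=1/298.257223563): X=3403626.1929, Y=-2567889.6653, Z=4727712.6295
→ Helmert 7p (PV): X=3402896.9347, Y=-2567953.9534, Z=4727770.9870
→ Helmert 7p (PV): X=3402671.9967, Y=-2568018.4030, Z=4727676.4551
→ geod (Bowring, a=6378206.400): φ=48.15234570°, λ=-37.04208927°, h=-420.9883 m
→ into lcc (λ₀=-36.0°): φ=48.15234570°, λ−λ₀=-1.04208927°
scale k = 0.96342505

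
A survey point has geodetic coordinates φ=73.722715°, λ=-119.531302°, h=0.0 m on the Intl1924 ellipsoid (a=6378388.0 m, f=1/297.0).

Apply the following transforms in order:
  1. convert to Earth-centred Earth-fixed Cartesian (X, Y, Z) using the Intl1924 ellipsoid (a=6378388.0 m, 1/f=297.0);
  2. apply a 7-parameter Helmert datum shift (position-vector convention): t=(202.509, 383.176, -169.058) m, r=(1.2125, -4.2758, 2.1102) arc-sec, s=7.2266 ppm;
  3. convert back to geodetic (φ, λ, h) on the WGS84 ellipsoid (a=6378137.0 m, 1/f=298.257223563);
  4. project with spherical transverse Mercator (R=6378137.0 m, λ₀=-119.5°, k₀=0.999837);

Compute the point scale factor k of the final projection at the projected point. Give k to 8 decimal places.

start: φ=73.722715°, λ=-119.531302°, h=0.000 m
→ ECEF (a=6378388.000, f=1/297.0): X=-883933.9913, Y=-1560358.4094, Z=6100482.9578
→ Helmert 7p (PV): X=-883848.3686, Y=-1560031.4138, Z=6100330.4893
→ geod (Bowring, a=6378137.000): φ=73.72470041°, λ=-119.53407176°, h=-71.0950 m
→ into tm (λ₀=-119.5°): φ=73.72470041°, λ−λ₀=-0.03407176°
scale k = 0.99983701

0.99983701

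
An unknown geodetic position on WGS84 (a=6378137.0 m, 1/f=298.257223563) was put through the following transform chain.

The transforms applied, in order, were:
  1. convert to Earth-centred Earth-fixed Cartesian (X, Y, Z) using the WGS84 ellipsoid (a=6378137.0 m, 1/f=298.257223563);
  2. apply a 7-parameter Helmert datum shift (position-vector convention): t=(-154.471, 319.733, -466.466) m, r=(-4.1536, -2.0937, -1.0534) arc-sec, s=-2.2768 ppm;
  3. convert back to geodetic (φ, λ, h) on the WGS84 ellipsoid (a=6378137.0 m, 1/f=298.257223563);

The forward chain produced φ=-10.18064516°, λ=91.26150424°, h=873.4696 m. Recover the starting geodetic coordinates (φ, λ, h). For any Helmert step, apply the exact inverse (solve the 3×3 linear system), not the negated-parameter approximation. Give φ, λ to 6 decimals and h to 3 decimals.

φ=-10.175837°, λ=91.260551°, h=487.434 m

start: φ=-10.180645°, λ=91.261504°, h=873.470 m
→ ECEF (a=6378137.000, f=1/298.257223563): X=-138241.2061, Y=6277709.9741, Z=-1120074.7451
→ Helmert⁻¹: X=-138130.4718, Y=6277426.3713, Z=-1119483.0162
→ geod (Bowring, a=6378137.000): φ=-10.17583700°, λ=91.26055100°, h=487.4340 m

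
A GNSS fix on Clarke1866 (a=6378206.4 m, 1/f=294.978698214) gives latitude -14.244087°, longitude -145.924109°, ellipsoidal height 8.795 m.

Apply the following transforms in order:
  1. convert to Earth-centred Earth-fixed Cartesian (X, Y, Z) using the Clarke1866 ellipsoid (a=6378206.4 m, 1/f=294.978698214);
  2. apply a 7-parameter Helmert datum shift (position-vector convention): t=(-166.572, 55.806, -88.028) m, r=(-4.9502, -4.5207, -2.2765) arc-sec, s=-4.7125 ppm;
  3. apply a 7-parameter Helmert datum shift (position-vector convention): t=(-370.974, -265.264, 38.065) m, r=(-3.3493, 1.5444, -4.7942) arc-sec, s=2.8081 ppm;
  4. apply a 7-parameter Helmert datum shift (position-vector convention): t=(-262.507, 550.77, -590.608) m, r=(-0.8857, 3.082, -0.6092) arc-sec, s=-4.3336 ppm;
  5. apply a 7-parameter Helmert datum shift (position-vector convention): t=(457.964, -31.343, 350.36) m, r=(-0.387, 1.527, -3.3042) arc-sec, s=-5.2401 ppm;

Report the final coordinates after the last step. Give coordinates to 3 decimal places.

start: φ=-14.244087°, λ=-145.924109°, h=8.795 m
→ ECEF (a=6378206.400, f=1/294.978698214): X=-5121680.2152, Y=-3464496.0878, Z=-1559077.5714
→ Helmert 7p (PV): X=-5121826.7179, Y=-3464404.8452, Z=-1559187.3586
→ Helmert 7p (PV): X=-5122304.2721, Y=-3464586.1089, Z=-1559059.0676
→ Helmert 7p (PV): X=-5122578.1089, Y=-3464011.8908, Z=-1559551.5055
→ Helmert 7p (PV): X=-5122160.3380, Y=-3463945.9488, Z=-1559148.5513

X=-5122160.338 m, Y=-3463945.949 m, Z=-1559148.551 m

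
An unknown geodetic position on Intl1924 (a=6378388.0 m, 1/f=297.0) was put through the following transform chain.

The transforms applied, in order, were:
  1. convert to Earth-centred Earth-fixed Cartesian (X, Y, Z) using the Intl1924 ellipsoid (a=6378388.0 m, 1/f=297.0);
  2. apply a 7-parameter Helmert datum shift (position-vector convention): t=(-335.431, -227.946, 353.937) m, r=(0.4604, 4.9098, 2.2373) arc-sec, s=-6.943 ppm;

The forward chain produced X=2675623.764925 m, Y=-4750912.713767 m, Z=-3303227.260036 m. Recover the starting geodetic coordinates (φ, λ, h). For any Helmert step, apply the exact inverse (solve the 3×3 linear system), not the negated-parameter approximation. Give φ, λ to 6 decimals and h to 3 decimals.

start: X=2675623.7649, Y=-4750912.7138, Z=-3303227.2600 m
→ Helmert⁻¹: X=2676004.8802, Y=-4750754.1517, Z=-3303529.8319
→ geod (Bowring, a=6378388.000): φ=-31.38168500°, λ=-60.60830800°, h=2662.7440 m

φ=-31.381685°, λ=-60.608308°, h=2662.744 m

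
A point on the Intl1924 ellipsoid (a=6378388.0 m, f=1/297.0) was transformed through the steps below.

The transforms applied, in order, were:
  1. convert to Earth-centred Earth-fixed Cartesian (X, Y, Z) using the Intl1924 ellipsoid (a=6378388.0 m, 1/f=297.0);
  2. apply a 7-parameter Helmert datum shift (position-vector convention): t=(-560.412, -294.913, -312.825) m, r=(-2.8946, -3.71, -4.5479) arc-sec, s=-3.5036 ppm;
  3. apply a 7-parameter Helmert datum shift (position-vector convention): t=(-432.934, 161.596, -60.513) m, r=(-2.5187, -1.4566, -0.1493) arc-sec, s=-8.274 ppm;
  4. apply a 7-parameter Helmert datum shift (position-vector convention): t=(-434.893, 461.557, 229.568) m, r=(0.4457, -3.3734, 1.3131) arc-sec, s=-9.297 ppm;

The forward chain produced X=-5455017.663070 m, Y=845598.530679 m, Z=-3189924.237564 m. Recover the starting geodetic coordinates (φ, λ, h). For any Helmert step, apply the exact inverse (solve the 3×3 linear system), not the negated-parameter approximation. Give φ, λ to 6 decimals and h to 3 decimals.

start: X=-5455017.6631, Y=845598.5307, Z=-3189924.2376 m
→ Helmert⁻¹: X=-5454680.2744, Y=845172.6628, Z=-3190096.0813
→ Helmert⁻¹: X=-5454315.6081, Y=845053.0637, Z=-3190013.1266
→ Helmert⁻¹: X=-5453850.3114, Y=845275.4484, Z=-3189601.5189
→ geod (Bowring, a=6378388.000): φ=-30.19279000°, λ=171.18999900°, h=1374.7770 m

φ=-30.192790°, λ=171.189999°, h=1374.777 m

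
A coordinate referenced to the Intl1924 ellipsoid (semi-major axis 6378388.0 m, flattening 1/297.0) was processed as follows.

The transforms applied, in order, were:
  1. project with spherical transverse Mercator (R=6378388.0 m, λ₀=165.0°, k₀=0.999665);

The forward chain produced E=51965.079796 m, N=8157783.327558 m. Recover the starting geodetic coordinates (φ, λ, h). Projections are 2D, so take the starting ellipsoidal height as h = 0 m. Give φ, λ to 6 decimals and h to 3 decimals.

φ=73.297945°, λ=166.624944°, h=0.000 m

start: E=51965.0798, N=8157783.3276 m
→ tm⁻¹: φ=73.29794500°, λ=166.62494400°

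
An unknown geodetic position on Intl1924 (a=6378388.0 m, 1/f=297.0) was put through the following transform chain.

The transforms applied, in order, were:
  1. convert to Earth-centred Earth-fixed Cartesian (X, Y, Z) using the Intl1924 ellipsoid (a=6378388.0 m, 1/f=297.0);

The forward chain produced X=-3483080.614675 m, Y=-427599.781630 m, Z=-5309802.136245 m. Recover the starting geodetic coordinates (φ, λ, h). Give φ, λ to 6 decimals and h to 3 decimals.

start: X=-3483080.6147, Y=-427599.7816, Z=-5309802.1362 m
→ geod (Bowring, a=6378388.000): φ=-56.71692900°, λ=-173.00111400°, h=1226.0770 m

φ=-56.716929°, λ=-173.001114°, h=1226.077 m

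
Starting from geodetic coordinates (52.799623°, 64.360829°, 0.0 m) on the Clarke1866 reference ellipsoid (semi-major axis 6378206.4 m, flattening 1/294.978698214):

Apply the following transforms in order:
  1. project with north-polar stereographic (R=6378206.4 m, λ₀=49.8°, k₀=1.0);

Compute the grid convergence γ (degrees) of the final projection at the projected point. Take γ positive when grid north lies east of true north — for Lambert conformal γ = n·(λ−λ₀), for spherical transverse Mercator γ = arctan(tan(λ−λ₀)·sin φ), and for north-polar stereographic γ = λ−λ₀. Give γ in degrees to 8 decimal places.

14.56082900

start: φ=52.799623°, λ=64.360829°, h=0.000 m
→ into stereo (λ₀=49.8°): φ=52.79962300°, λ−λ₀=14.56082900°
convergence γ = 14.56082900°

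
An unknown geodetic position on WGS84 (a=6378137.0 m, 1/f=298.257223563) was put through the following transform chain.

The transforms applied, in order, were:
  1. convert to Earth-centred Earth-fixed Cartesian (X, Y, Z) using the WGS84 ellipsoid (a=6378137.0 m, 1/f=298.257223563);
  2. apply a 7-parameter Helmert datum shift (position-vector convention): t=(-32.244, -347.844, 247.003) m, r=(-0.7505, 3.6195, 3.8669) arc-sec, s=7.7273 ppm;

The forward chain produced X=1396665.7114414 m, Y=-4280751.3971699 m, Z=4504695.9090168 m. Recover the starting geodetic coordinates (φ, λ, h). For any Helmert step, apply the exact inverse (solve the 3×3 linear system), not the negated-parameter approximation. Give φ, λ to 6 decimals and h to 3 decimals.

start: X=1396665.7114, Y=-4280751.3972, Z=4504695.9090 m
→ Helmert⁻¹: X=1396527.8739, Y=-4280413.0480, Z=4504423.0307
→ geod (Bowring, a=6378137.000): φ=45.20481100°, λ=-71.93056300°, h=1421.4000 m

φ=45.204811°, λ=-71.930563°, h=1421.400 m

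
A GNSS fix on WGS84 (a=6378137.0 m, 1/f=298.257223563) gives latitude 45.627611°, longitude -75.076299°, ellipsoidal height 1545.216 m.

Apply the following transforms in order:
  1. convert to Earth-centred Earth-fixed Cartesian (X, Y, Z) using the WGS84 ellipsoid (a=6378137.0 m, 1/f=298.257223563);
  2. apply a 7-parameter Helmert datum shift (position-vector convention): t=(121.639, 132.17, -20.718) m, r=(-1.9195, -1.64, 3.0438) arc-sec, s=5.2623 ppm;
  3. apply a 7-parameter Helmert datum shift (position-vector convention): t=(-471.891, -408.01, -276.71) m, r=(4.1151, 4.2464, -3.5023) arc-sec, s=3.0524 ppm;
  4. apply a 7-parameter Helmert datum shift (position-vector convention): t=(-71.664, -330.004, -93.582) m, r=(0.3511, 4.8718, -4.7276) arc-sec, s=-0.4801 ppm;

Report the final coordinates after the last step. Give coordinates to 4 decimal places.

start: φ=45.627611°, λ=-75.076299°, h=1545.216 m
→ ECEF (a=6378137.000, f=1/298.257223563): X=1150933.6167, Y=-4318336.9199, Z=4537503.4941
→ Helmert 7p (PV): X=1151088.9596, Y=-4318168.2640, Z=4537555.9915
→ Helmert 7p (PV): X=1150640.6766, Y=-4318699.5270, Z=4537183.2841
→ Helmert 7p (PV): X=1150576.6398, Y=-4319061.5534, Z=4537052.9954

X=1150576.6398 m, Y=-4319061.5534 m, Z=4537052.9954 m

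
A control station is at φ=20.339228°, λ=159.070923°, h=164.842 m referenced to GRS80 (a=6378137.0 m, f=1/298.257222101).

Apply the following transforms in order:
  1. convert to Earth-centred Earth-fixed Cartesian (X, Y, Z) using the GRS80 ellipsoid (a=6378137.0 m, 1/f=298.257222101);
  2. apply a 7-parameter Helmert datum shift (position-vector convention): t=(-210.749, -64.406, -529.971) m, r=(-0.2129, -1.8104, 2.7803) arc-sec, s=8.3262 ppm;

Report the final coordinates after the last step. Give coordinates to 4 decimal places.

X=-5588606.2137 m, Y=2137095.0773 m, Z=2202442.8587 m

start: φ=20.339228°, λ=159.070923°, h=164.842 m
→ ECEF (a=6378137.000, f=1/298.257222101): X=-5588300.7909, Y=2137214.7414, Z=2203005.7424
→ Helmert 7p (PV): X=-5588606.2137, Y=2137095.0773, Z=2202442.8587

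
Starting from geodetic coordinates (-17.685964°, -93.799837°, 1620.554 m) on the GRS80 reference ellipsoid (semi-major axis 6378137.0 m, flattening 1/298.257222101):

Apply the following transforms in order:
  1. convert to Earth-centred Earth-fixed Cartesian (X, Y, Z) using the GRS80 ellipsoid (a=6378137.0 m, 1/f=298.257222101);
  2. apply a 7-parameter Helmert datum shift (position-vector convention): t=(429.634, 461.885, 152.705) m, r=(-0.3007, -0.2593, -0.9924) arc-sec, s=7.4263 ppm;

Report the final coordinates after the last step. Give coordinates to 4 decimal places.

X=-402534.9669 m, Y=-6066320.2683 m, Z=-1925644.8530 m

start: φ=-17.685964°, λ=-93.799837°, h=1620.554 m
→ ECEF (a=6378137.000, f=1/298.257222101): X=-402934.8405, Y=-6066736.2310, Z=-1925791.5943
→ Helmert 7p (PV): X=-402534.9669, Y=-6066320.2683, Z=-1925644.8530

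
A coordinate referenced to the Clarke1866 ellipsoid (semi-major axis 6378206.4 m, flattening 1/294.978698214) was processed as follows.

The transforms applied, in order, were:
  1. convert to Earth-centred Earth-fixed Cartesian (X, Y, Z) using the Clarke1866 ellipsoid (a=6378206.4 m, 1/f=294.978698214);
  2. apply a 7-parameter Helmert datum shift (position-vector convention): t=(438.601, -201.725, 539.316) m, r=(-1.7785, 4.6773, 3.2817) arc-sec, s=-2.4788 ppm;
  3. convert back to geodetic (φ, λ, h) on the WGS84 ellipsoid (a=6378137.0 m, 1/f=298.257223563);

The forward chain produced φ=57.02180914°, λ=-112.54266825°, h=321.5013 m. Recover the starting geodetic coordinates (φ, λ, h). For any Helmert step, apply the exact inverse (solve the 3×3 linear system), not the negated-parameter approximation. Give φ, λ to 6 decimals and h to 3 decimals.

start: φ=57.021809°, λ=-112.542668°, h=321.501 m
→ ECEF (a=6378137.000, f=1/298.257223563): X=-1334181.1926, Y=-3214226.0071, Z=5327492.1594
→ Helmert⁻¹: X=-1334795.0319, Y=-3214056.9431, Z=5326908.0669
→ geod (Bowring, a=6378206.400): φ=57.02031100°, λ=-112.55306900°, h=-27.4910 m

φ=57.020311°, λ=-112.553069°, h=-27.491 m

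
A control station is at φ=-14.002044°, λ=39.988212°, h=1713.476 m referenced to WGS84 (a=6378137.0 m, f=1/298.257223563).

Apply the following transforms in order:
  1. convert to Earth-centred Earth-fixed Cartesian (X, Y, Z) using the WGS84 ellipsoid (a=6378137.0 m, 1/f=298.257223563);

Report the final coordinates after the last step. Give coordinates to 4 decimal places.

start: φ=-14.002044°, λ=39.988212°, h=1713.476 m
→ ECEF (a=6378137.000, f=1/298.257223563): X=4743782.5920, Y=3978843.3492, Z=-1533615.8444

X=4743782.5920 m, Y=3978843.3492 m, Z=-1533615.8444 m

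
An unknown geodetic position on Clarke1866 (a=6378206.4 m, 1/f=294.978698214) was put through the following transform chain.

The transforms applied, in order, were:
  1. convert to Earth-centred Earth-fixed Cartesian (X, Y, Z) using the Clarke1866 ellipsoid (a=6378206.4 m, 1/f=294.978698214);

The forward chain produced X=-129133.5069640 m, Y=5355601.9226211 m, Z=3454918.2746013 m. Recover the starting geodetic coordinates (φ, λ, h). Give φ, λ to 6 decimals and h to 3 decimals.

start: X=-129133.5070, Y=5355601.9226, Z=3454918.2746 m
→ geod (Bowring, a=6378206.400): φ=32.99603600°, λ=91.38124000°, h=2774.4430 m

φ=32.996036°, λ=91.381240°, h=2774.443 m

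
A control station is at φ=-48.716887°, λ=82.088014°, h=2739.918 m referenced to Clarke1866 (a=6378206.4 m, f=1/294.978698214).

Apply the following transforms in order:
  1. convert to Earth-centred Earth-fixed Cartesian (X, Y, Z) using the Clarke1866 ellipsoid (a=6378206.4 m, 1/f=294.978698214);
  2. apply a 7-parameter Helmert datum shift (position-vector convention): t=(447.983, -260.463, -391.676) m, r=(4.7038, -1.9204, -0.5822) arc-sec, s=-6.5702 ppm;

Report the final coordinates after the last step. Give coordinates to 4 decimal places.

X=581127.5351 m, Y=4177753.5528 m, Z=-4771958.8707 m

start: φ=-48.716887°, λ=82.088014°, h=2739.918 m
→ ECEF (a=6378206.400, f=1/294.978698214): X=580627.1484, Y=4177934.2882, Z=-4771699.2273
→ Helmert 7p (PV): X=581127.5351, Y=4177753.5528, Z=-4771958.8707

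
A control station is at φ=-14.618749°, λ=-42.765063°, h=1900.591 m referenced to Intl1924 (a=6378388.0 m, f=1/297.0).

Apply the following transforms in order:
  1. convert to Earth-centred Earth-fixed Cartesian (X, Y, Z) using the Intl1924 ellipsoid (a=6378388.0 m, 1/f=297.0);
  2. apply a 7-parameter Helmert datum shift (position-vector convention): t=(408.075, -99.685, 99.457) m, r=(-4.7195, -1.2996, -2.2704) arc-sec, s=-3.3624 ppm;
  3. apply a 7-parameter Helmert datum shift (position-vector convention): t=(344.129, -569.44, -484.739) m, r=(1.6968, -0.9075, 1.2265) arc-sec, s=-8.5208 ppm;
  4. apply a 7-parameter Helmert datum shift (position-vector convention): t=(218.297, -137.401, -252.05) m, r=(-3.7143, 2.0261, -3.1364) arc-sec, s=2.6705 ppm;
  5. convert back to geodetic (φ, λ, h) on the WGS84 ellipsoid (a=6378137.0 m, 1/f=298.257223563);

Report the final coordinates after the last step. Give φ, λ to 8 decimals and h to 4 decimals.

start: φ=-14.618749°, λ=-42.765063°, h=1900.591 m
→ ECEF (a=6378388.000, f=1/297.0): X=4533382.7440, Y=-4192826.6713, Z=-1599815.7934
→ Helmert 7p (PV): X=4533739.5046, Y=-4192998.7630, Z=-1599586.4593
→ Helmert 7p (PV): X=4534076.9725, Y=-4193492.3582, Z=-1600072.1143
→ Helmert 7p (PV): X=4534227.8954, Y=-4193738.7152, Z=-1600297.4606
→ geod (Bowring, a=6378137.000): φ=-14.61973075°, λ=-42.76595096°, h=3466.9574 m

φ=-14.61973075°, λ=-42.76595096°, h=3466.9574 m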